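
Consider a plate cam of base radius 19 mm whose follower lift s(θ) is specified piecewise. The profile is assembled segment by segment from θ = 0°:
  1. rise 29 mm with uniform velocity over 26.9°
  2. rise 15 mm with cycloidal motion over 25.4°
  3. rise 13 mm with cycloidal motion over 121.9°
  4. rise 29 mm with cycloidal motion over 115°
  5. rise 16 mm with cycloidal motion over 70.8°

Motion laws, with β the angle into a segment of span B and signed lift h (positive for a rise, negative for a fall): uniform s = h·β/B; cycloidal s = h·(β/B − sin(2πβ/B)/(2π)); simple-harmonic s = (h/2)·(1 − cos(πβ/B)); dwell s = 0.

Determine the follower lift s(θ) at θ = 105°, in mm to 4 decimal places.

seg 1 [0°–26.9°] uniform, h=29: full span → s += 29 → s = 29.0000
seg 2 [26.9°–52.3°] cycloidal, h=15: full span → s += 15 → s = 44.0000
seg 3 [52.3°–174.2°] cycloidal, h=13: θ=105° here. β=52.7, B=121.9. 13·(0.4323 − sin(2π·0.4323)/(2π)) = 4.7666 → s = 48.7666

48.7666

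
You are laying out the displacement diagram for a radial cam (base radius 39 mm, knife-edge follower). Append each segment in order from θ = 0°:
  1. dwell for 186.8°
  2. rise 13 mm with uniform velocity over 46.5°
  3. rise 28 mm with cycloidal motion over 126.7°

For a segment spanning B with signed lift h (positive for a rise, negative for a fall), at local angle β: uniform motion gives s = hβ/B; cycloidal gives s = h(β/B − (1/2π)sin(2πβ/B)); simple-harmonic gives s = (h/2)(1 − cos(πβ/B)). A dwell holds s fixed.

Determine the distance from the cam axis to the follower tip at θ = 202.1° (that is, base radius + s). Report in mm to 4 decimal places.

seg 1 [0°–186.8°] dwell: s stays 0.0000
seg 2 [186.8°–233.3°] uniform, h=13: θ=202.1° here. β=15.3, B=46.5. 13·15.3/46.5 = 4.2774 → s = 4.2774
radial distance = base radius + s = 39 + 4.2774 = 43.2774

43.2774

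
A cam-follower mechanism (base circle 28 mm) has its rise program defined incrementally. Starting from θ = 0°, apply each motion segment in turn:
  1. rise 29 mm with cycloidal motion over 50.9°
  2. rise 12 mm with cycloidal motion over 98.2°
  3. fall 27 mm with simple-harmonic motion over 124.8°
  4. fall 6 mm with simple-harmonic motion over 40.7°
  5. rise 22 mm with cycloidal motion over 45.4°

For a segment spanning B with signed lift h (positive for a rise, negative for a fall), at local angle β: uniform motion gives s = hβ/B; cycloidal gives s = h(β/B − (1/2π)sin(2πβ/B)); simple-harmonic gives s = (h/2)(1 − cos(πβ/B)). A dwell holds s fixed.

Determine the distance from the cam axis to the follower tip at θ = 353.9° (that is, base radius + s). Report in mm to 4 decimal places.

seg 1 [0°–50.9°] cycloidal, h=29: full span → s += 29 → s = 29.0000
seg 2 [50.9°–149.1°] cycloidal, h=12: full span → s += 12 → s = 41.0000
seg 3 [149.1°–273.9°] simple-harmonic, h=-27: full span → s += -27 → s = 14.0000
seg 4 [273.9°–314.6°] simple-harmonic, h=-6: full span → s += -6 → s = 8.0000
seg 5 [314.6°–360°] cycloidal, h=22: θ=353.9° here. β=39.3, B=45.4. 22·(0.8656 − sin(2π·0.8656)/(2π)) = 21.6612 → s = 29.6612
radial distance = base radius + s = 28 + 29.6612 = 57.6612

57.6612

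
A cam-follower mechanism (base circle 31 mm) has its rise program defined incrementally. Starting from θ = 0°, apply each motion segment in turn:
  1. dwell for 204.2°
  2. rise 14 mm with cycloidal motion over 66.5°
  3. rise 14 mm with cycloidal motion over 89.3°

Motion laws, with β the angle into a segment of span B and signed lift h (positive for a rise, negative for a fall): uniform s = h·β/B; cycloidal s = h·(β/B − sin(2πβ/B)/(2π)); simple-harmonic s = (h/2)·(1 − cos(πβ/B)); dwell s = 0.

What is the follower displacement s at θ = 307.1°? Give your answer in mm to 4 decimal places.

seg 1 [0°–204.2°] dwell: s stays 0.0000
seg 2 [204.2°–270.7°] cycloidal, h=14: full span → s += 14 → s = 14.0000
seg 3 [270.7°–360°] cycloidal, h=14: θ=307.1° here. β=36.4, B=89.3. 14·(0.4076 − sin(2π·0.4076)/(2π)) = 4.4846 → s = 18.4846

18.4846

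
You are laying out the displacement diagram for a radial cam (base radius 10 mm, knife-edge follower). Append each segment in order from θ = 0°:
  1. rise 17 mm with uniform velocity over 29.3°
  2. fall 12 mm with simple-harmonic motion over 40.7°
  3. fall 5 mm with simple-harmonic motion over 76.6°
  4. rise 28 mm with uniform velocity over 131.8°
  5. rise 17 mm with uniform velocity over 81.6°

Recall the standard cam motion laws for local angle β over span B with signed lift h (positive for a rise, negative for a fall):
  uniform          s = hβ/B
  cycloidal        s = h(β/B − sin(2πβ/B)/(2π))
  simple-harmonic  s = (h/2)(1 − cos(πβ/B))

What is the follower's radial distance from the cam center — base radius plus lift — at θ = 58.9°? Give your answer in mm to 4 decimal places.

seg 1 [0°–29.3°] uniform, h=17: full span → s += 17 → s = 17.0000
seg 2 [29.3°–70°] simple-harmonic, h=-12: θ=58.9° here. β=29.6, B=40.7. -12/2·(1 − cos(π·0.7273)) = -9.9292 → s = 7.0708
radial distance = base radius + s = 10 + 7.0708 = 17.0708

17.0708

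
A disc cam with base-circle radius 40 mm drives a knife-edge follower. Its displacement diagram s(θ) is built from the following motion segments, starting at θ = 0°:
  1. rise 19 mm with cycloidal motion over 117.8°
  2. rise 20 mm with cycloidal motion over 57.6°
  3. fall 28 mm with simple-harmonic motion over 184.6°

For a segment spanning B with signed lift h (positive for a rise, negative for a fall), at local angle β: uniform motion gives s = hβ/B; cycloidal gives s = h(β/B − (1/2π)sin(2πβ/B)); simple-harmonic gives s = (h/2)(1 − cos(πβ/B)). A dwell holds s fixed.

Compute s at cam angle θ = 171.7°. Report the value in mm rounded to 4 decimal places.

seg 1 [0°–117.8°] cycloidal, h=19: full span → s += 19 → s = 19.0000
seg 2 [117.8°–175.4°] cycloidal, h=20: θ=171.7° here. β=53.9, B=57.6. 20·(0.9358 − sin(2π·0.9358)/(2π)) = 19.9654 → s = 38.9654

38.9654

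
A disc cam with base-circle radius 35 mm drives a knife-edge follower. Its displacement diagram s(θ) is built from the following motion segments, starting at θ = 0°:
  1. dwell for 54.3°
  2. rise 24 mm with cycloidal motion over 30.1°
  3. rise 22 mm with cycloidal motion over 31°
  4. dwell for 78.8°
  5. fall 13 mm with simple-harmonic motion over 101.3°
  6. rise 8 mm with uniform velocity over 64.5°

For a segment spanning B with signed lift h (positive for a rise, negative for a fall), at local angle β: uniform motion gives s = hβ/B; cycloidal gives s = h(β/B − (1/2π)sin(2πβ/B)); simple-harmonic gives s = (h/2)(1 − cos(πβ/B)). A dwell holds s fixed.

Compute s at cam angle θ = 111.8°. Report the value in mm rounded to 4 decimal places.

seg 1 [0°–54.3°] dwell: s stays 0.0000
seg 2 [54.3°–84.4°] cycloidal, h=24: full span → s += 24 → s = 24.0000
seg 3 [84.4°–115.4°] cycloidal, h=22: θ=111.8° here. β=27.4, B=31. 22·(0.8839 − sin(2π·0.8839)/(2π)) = 21.7793 → s = 45.7793

45.7793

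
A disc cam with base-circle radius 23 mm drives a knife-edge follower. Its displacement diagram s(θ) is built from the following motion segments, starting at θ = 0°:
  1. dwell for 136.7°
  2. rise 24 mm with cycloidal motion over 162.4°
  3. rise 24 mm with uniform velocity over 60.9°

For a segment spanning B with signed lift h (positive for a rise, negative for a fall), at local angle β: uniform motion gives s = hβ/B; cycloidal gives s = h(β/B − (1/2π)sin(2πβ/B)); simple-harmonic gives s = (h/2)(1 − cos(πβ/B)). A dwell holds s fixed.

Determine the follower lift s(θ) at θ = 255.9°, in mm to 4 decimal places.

seg 1 [0°–136.7°] dwell: s stays 0.0000
seg 2 [136.7°–299.1°] cycloidal, h=24: θ=255.9° here. β=119.2, B=162.4. 24·(0.7340 − sin(2π·0.7340)/(2π)) = 21.4162 → s = 21.4162

21.4162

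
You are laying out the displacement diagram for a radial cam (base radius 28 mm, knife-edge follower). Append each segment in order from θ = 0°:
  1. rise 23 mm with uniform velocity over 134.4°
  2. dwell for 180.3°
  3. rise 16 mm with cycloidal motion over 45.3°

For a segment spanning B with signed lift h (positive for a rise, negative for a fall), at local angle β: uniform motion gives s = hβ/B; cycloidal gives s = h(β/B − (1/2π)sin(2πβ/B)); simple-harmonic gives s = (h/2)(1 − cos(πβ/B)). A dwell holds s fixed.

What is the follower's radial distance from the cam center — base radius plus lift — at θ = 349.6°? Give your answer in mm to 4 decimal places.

seg 1 [0°–134.4°] uniform, h=23: full span → s += 23 → s = 23.0000
seg 2 [134.4°–314.7°] dwell: s stays 23.0000
seg 3 [314.7°–360°] cycloidal, h=16: θ=349.6° here. β=34.9, B=45.3. 16·(0.7704 − sin(2π·0.7704)/(2π)) = 14.8523 → s = 37.8523
radial distance = base radius + s = 28 + 37.8523 = 65.8523

65.8523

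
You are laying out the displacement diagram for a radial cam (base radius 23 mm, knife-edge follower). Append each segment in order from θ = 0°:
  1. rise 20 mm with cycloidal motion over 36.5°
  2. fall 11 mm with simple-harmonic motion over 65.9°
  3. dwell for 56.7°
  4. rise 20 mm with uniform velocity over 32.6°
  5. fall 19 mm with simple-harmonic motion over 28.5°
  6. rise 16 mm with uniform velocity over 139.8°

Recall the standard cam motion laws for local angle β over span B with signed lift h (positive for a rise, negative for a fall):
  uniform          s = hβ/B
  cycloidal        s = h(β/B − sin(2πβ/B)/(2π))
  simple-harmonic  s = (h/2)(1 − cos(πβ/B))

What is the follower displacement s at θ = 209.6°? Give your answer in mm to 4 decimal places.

seg 1 [0°–36.5°] cycloidal, h=20: full span → s += 20 → s = 20.0000
seg 2 [36.5°–102.4°] simple-harmonic, h=-11: full span → s += -11 → s = 9.0000
seg 3 [102.4°–159.1°] dwell: s stays 9.0000
seg 4 [159.1°–191.7°] uniform, h=20: full span → s += 20 → s = 29.0000
seg 5 [191.7°–220.2°] simple-harmonic, h=-19: θ=209.6° here. β=17.9, B=28.5. -19/2·(1 − cos(π·0.6281)) = -13.2200 → s = 15.7800

15.7800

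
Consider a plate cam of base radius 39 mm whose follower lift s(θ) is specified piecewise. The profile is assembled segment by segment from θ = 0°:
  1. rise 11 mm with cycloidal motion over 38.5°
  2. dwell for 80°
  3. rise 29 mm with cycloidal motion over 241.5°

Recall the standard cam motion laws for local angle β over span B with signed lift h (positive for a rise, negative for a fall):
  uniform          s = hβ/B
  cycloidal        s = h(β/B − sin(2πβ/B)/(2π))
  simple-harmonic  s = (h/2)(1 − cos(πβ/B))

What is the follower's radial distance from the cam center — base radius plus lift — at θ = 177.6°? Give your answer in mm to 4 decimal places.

seg 1 [0°–38.5°] cycloidal, h=11: full span → s += 11 → s = 11.0000
seg 2 [38.5°–118.5°] dwell: s stays 11.0000
seg 3 [118.5°–360°] cycloidal, h=29: θ=177.6° here. β=59.1, B=241.5. 29·(0.2447 − sin(2π·0.2447)/(2π)) = 2.4839 → s = 13.4839
radial distance = base radius + s = 39 + 13.4839 = 52.4839

52.4839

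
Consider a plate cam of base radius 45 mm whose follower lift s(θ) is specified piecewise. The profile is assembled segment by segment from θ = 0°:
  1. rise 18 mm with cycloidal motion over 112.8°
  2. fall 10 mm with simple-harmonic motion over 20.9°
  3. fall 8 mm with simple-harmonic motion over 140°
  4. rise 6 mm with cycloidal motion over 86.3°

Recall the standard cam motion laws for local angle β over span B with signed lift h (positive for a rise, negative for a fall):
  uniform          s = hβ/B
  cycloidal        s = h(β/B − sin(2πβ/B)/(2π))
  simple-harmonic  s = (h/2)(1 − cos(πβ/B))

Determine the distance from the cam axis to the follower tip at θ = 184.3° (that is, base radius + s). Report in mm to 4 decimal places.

seg 1 [0°–112.8°] cycloidal, h=18: full span → s += 18 → s = 18.0000
seg 2 [112.8°–133.7°] simple-harmonic, h=-10: full span → s += -10 → s = 8.0000
seg 3 [133.7°–273.7°] simple-harmonic, h=-8: θ=184.3° here. β=50.6, B=140. -8/2·(1 − cos(π·0.3614)) = -2.3131 → s = 5.6869
radial distance = base radius + s = 45 + 5.6869 = 50.6869

50.6869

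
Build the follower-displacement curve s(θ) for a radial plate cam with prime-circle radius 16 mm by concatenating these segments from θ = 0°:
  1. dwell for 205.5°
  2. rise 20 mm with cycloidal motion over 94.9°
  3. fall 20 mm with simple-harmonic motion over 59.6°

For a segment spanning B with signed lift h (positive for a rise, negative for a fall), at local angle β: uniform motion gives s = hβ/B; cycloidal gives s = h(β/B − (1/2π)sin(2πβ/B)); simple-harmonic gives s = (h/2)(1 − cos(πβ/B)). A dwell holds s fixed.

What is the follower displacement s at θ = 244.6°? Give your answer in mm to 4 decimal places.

seg 1 [0°–205.5°] dwell: s stays 0.0000
seg 2 [205.5°–300.4°] cycloidal, h=20: θ=244.6° here. β=39.1, B=94.9. 20·(0.4120 − sin(2π·0.4120)/(2π)) = 6.5688 → s = 6.5688

6.5688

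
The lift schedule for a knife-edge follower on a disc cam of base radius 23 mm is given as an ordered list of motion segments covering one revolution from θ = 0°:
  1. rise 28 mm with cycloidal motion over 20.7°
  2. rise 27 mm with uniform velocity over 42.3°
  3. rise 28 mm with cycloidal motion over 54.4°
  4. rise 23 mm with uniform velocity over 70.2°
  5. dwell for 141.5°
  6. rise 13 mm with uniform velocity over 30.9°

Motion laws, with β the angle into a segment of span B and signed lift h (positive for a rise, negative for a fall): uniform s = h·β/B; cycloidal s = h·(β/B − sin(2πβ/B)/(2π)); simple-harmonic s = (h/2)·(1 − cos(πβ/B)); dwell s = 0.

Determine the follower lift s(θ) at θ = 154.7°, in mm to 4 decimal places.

seg 1 [0°–20.7°] cycloidal, h=28: full span → s += 28 → s = 28.0000
seg 2 [20.7°–63°] uniform, h=27: full span → s += 27 → s = 55.0000
seg 3 [63°–117.4°] cycloidal, h=28: full span → s += 28 → s = 83.0000
seg 4 [117.4°–187.6°] uniform, h=23: θ=154.7° here. β=37.3, B=70.2. 23·37.3/70.2 = 12.2208 → s = 95.2208

95.2208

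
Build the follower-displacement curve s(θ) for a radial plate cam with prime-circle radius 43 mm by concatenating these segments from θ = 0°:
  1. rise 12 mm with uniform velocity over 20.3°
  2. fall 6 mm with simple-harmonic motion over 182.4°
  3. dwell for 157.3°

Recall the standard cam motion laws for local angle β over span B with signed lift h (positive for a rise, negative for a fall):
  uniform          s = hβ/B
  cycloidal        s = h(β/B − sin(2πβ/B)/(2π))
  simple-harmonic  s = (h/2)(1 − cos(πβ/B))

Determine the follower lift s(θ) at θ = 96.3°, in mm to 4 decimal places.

seg 1 [0°–20.3°] uniform, h=12: full span → s += 12 → s = 12.0000
seg 2 [20.3°–202.7°] simple-harmonic, h=-6: θ=96.3° here. β=76, B=182.4. -6/2·(1 − cos(π·0.4167)) = -2.2235 → s = 9.7765

9.7765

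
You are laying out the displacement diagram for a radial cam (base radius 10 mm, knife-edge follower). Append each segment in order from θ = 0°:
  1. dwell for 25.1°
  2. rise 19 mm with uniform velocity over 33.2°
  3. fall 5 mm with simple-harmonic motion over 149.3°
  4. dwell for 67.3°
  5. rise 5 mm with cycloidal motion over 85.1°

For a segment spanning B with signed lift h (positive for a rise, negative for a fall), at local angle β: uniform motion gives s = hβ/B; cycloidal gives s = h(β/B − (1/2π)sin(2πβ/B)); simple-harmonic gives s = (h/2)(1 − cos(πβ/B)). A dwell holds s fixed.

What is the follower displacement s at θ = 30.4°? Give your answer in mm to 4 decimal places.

seg 1 [0°–25.1°] dwell: s stays 0.0000
seg 2 [25.1°–58.3°] uniform, h=19: θ=30.4° here. β=5.3, B=33.2. 19·5.3/33.2 = 3.0331 → s = 3.0331

3.0331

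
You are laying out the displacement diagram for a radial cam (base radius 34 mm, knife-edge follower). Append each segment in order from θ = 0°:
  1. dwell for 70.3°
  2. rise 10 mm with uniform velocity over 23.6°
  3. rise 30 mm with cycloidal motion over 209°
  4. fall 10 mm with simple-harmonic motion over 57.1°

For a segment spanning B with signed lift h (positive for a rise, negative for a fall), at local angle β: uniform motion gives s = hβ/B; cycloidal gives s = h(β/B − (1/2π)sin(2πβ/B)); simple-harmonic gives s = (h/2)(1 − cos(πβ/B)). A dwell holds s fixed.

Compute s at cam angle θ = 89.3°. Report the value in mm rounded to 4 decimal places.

seg 1 [0°–70.3°] dwell: s stays 0.0000
seg 2 [70.3°–93.9°] uniform, h=10: θ=89.3° here. β=19, B=23.6. 10·19/23.6 = 8.0508 → s = 8.0508

8.0508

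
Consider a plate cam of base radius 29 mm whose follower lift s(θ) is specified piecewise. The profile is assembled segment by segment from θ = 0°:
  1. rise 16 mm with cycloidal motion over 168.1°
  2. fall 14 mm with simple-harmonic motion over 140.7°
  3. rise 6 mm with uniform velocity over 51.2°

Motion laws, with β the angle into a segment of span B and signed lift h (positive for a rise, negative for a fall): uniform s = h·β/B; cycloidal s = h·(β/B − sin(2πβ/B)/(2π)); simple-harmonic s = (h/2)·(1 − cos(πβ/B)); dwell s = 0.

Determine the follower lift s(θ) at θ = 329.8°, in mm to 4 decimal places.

seg 1 [0°–168.1°] cycloidal, h=16: full span → s += 16 → s = 16.0000
seg 2 [168.1°–308.8°] simple-harmonic, h=-14: full span → s += -14 → s = 2.0000
seg 3 [308.8°–360°] uniform, h=6: θ=329.8° here. β=21, B=51.2. 6·21/51.2 = 2.4609 → s = 4.4609

4.4609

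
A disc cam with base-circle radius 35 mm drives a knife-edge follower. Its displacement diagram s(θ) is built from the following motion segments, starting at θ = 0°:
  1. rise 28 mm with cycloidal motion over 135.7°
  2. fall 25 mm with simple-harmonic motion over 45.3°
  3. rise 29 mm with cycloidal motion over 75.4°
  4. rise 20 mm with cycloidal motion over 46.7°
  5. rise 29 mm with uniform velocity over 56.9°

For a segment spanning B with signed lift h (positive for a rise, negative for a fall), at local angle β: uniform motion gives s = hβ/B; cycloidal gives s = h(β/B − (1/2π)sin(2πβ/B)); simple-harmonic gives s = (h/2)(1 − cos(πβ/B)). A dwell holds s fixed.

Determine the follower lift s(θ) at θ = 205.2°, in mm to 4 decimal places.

seg 1 [0°–135.7°] cycloidal, h=28: full span → s += 28 → s = 28.0000
seg 2 [135.7°–181°] simple-harmonic, h=-25: full span → s += -25 → s = 3.0000
seg 3 [181°–256.4°] cycloidal, h=29: θ=205.2° here. β=24.2, B=75.4. 29·(0.3210 − sin(2π·0.3210)/(2π)) = 5.1433 → s = 8.1433

8.1433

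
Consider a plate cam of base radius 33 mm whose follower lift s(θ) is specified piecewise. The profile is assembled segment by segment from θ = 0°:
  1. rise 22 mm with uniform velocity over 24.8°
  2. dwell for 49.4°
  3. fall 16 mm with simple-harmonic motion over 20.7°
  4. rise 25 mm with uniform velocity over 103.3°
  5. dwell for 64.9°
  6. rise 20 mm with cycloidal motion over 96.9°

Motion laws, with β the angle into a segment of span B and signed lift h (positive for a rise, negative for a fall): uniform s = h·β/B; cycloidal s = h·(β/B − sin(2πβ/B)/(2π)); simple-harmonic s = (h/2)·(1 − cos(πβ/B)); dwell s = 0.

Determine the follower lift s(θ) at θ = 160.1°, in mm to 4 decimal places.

seg 1 [0°–24.8°] uniform, h=22: full span → s += 22 → s = 22.0000
seg 2 [24.8°–74.2°] dwell: s stays 22.0000
seg 3 [74.2°–94.9°] simple-harmonic, h=-16: full span → s += -16 → s = 6.0000
seg 4 [94.9°–198.2°] uniform, h=25: θ=160.1° here. β=65.2, B=103.3. 25·65.2/103.3 = 15.7793 → s = 21.7793

21.7793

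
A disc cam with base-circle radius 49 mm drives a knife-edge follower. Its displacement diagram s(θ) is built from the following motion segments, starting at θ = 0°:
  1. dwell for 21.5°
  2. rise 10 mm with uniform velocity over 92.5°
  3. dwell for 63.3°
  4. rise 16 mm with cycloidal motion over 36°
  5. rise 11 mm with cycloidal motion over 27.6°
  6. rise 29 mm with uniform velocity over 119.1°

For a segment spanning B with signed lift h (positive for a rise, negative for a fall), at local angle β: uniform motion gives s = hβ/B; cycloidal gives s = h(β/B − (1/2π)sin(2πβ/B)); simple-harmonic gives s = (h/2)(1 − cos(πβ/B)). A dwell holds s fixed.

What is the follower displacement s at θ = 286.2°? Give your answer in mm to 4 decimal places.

seg 1 [0°–21.5°] dwell: s stays 0.0000
seg 2 [21.5°–114°] uniform, h=10: full span → s += 10 → s = 10.0000
seg 3 [114°–177.3°] dwell: s stays 10.0000
seg 4 [177.3°–213.3°] cycloidal, h=16: full span → s += 16 → s = 26.0000
seg 5 [213.3°–240.9°] cycloidal, h=11: full span → s += 11 → s = 37.0000
seg 6 [240.9°–360°] uniform, h=29: θ=286.2° here. β=45.3, B=119.1. 29·45.3/119.1 = 11.0302 → s = 48.0302

48.0302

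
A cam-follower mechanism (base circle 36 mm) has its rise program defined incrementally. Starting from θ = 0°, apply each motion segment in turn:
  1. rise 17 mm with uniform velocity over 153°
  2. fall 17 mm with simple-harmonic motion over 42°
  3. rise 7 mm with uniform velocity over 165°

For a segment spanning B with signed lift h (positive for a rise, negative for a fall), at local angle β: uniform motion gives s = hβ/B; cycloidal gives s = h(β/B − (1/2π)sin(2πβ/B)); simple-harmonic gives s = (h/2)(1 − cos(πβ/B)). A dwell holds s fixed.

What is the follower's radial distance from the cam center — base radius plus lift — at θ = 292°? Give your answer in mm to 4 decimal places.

seg 1 [0°–153°] uniform, h=17: full span → s += 17 → s = 17.0000
seg 2 [153°–195°] simple-harmonic, h=-17: full span → s += -17 → s = 0.0000
seg 3 [195°–360°] uniform, h=7: θ=292° here. β=97, B=165. 7·97/165 = 4.1152 → s = 4.1152
radial distance = base radius + s = 36 + 4.1152 = 40.1152

40.1152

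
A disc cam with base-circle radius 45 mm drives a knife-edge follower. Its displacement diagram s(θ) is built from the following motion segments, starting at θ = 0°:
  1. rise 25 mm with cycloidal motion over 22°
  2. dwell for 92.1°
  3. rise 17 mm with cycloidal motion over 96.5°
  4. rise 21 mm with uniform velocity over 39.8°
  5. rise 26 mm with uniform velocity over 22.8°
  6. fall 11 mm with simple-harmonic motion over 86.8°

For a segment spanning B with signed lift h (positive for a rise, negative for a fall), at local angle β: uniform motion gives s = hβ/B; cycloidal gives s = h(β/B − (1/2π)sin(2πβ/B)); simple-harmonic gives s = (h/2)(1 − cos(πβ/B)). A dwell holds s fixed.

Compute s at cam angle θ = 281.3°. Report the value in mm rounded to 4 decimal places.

seg 1 [0°–22°] cycloidal, h=25: full span → s += 25 → s = 25.0000
seg 2 [22°–114.1°] dwell: s stays 25.0000
seg 3 [114.1°–210.6°] cycloidal, h=17: full span → s += 17 → s = 42.0000
seg 4 [210.6°–250.4°] uniform, h=21: full span → s += 21 → s = 63.0000
seg 5 [250.4°–273.2°] uniform, h=26: full span → s += 26 → s = 89.0000
seg 6 [273.2°–360°] simple-harmonic, h=-11: θ=281.3° here. β=8.1, B=86.8. -11/2·(1 − cos(π·0.0933)) = -0.2347 → s = 88.7653

88.7653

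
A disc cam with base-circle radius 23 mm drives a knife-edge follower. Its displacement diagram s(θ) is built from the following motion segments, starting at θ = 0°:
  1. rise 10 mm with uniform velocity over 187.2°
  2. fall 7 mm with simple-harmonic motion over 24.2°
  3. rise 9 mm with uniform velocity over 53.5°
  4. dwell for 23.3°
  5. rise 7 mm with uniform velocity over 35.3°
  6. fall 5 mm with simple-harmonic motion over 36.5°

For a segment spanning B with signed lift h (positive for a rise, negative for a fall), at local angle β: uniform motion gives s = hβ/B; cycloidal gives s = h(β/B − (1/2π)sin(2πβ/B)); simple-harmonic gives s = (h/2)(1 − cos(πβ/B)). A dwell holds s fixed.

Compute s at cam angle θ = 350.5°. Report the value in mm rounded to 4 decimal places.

seg 1 [0°–187.2°] uniform, h=10: full span → s += 10 → s = 10.0000
seg 2 [187.2°–211.4°] simple-harmonic, h=-7: full span → s += -7 → s = 3.0000
seg 3 [211.4°–264.9°] uniform, h=9: full span → s += 9 → s = 12.0000
seg 4 [264.9°–288.2°] dwell: s stays 12.0000
seg 5 [288.2°–323.5°] uniform, h=7: full span → s += 7 → s = 19.0000
seg 6 [323.5°–360°] simple-harmonic, h=-5: θ=350.5° here. β=27, B=36.5. -5/2·(1 − cos(π·0.7397)) = -4.2098 → s = 14.7902

14.7902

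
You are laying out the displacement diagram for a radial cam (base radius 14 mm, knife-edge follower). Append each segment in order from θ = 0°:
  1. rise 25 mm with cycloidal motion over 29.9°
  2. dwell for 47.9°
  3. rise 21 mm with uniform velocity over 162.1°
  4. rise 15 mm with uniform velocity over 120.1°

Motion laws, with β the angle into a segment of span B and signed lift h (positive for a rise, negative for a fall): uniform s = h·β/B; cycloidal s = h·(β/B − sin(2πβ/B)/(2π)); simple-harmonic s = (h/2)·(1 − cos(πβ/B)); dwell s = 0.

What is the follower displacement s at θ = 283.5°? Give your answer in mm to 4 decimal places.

seg 1 [0°–29.9°] cycloidal, h=25: full span → s += 25 → s = 25.0000
seg 2 [29.9°–77.8°] dwell: s stays 25.0000
seg 3 [77.8°–239.9°] uniform, h=21: full span → s += 21 → s = 46.0000
seg 4 [239.9°–360°] uniform, h=15: θ=283.5° here. β=43.6, B=120.1. 15·43.6/120.1 = 5.4455 → s = 51.4455

51.4455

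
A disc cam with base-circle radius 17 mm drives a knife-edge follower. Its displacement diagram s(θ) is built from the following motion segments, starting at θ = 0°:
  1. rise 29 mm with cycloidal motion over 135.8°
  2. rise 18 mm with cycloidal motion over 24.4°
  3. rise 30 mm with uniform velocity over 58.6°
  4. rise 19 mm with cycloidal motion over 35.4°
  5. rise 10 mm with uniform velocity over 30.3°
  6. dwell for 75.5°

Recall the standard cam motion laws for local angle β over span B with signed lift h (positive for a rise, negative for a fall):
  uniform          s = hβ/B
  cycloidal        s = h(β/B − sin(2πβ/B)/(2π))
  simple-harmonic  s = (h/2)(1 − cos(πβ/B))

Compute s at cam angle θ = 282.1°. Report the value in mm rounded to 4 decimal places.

seg 1 [0°–135.8°] cycloidal, h=29: full span → s += 29 → s = 29.0000
seg 2 [135.8°–160.2°] cycloidal, h=18: full span → s += 18 → s = 47.0000
seg 3 [160.2°–218.8°] uniform, h=30: full span → s += 30 → s = 77.0000
seg 4 [218.8°–254.2°] cycloidal, h=19: full span → s += 19 → s = 96.0000
seg 5 [254.2°–284.5°] uniform, h=10: θ=282.1° here. β=27.9, B=30.3. 10·27.9/30.3 = 9.2079 → s = 105.2079

105.2079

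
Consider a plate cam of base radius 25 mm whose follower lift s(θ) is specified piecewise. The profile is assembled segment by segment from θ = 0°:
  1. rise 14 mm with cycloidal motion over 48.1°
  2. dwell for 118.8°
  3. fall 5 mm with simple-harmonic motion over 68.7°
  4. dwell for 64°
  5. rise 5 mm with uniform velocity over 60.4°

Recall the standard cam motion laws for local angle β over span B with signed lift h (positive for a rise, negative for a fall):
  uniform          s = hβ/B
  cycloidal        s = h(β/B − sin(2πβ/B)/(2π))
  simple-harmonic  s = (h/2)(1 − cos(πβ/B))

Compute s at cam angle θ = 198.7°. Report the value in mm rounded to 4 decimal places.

seg 1 [0°–48.1°] cycloidal, h=14: full span → s += 14 → s = 14.0000
seg 2 [48.1°–166.9°] dwell: s stays 14.0000
seg 3 [166.9°–235.6°] simple-harmonic, h=-5: θ=198.7° here. β=31.8, B=68.7. -5/2·(1 − cos(π·0.4629)) = -2.2091 → s = 11.7909

11.7909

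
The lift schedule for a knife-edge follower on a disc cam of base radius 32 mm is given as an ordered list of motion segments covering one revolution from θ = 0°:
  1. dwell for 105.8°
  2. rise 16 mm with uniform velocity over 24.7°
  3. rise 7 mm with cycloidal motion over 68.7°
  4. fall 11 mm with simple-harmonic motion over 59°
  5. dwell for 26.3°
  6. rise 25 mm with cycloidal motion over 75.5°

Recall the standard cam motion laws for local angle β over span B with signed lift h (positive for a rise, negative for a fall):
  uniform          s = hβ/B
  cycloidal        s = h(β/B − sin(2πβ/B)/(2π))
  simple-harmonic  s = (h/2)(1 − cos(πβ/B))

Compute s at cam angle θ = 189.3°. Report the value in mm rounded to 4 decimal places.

seg 1 [0°–105.8°] dwell: s stays 0.0000
seg 2 [105.8°–130.5°] uniform, h=16: full span → s += 16 → s = 16.0000
seg 3 [130.5°–199.2°] cycloidal, h=7: θ=189.3° here. β=58.8, B=68.7. 7·(0.8559 − sin(2π·0.8559)/(2π)) = 6.8677 → s = 22.8677

22.8677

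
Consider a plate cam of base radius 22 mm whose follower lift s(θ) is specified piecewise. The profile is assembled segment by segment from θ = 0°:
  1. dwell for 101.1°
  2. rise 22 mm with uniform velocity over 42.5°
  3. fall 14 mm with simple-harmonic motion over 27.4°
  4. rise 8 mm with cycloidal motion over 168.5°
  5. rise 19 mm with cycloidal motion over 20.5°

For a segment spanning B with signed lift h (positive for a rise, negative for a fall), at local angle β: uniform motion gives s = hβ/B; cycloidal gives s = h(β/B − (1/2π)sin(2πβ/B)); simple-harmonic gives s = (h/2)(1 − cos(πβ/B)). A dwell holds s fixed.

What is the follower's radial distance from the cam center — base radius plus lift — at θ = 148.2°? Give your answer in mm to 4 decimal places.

seg 1 [0°–101.1°] dwell: s stays 0.0000
seg 2 [101.1°–143.6°] uniform, h=22: full span → s += 22 → s = 22.0000
seg 3 [143.6°–171°] simple-harmonic, h=-14: θ=148.2° here. β=4.6, B=27.4. -14/2·(1 − cos(π·0.1679)) = -0.9512 → s = 21.0488
radial distance = base radius + s = 22 + 21.0488 = 43.0488

43.0488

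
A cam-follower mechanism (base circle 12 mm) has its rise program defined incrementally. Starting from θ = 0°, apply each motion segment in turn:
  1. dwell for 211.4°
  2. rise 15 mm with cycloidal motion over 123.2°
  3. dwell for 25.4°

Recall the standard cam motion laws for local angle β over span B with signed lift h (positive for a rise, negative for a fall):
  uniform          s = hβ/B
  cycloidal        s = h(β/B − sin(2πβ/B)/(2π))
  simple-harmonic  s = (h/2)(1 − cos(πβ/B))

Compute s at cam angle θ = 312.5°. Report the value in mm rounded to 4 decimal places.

seg 1 [0°–211.4°] dwell: s stays 0.0000
seg 2 [211.4°–334.6°] cycloidal, h=15: θ=312.5° here. β=101.1, B=123.2. 15·(0.8206 − sin(2π·0.8206)/(2π)) = 14.4654 → s = 14.4654

14.4654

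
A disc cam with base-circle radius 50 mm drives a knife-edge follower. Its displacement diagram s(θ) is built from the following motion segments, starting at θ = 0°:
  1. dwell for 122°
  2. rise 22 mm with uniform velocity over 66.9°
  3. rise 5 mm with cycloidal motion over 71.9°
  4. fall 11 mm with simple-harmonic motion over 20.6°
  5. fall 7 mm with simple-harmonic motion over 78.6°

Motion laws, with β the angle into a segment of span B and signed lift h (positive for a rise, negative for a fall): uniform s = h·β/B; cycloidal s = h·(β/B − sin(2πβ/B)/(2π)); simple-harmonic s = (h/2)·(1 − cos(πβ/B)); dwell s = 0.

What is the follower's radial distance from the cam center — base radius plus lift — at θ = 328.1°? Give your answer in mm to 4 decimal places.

seg 1 [0°–122°] dwell: s stays 0.0000
seg 2 [122°–188.9°] uniform, h=22: full span → s += 22 → s = 22.0000
seg 3 [188.9°–260.8°] cycloidal, h=5: full span → s += 5 → s = 27.0000
seg 4 [260.8°–281.4°] simple-harmonic, h=-11: full span → s += -11 → s = 16.0000
seg 5 [281.4°–360°] simple-harmonic, h=-7: θ=328.1° here. β=46.7, B=78.6. -7/2·(1 − cos(π·0.5941)) = -4.5202 → s = 11.4798
radial distance = base radius + s = 50 + 11.4798 = 61.4798

61.4798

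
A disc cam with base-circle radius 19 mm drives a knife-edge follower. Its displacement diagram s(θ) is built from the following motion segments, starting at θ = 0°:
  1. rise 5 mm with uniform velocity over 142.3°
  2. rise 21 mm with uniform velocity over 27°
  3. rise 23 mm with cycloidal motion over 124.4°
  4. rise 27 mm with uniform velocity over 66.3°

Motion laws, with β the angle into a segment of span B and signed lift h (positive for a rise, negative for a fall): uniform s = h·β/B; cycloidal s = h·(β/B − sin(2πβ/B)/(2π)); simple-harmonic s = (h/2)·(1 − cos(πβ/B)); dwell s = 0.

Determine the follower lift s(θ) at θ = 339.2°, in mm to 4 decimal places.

seg 1 [0°–142.3°] uniform, h=5: full span → s += 5 → s = 5.0000
seg 2 [142.3°–169.3°] uniform, h=21: full span → s += 21 → s = 26.0000
seg 3 [169.3°–293.7°] cycloidal, h=23: full span → s += 23 → s = 49.0000
seg 4 [293.7°–360°] uniform, h=27: θ=339.2° here. β=45.5, B=66.3. 27·45.5/66.3 = 18.5294 → s = 67.5294

67.5294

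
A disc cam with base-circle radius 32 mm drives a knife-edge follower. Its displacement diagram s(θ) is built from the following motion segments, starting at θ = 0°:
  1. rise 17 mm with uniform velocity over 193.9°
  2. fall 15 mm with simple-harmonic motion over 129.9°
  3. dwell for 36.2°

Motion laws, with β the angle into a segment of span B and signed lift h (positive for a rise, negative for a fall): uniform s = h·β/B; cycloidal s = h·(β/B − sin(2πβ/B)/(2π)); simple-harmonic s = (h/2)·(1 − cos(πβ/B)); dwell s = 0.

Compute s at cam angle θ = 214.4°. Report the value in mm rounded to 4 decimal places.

seg 1 [0°–193.9°] uniform, h=17: full span → s += 17 → s = 17.0000
seg 2 [193.9°–323.8°] simple-harmonic, h=-15: θ=214.4° here. β=20.5, B=129.9. -15/2·(1 − cos(π·0.1578)) = -0.9030 → s = 16.0970

16.0970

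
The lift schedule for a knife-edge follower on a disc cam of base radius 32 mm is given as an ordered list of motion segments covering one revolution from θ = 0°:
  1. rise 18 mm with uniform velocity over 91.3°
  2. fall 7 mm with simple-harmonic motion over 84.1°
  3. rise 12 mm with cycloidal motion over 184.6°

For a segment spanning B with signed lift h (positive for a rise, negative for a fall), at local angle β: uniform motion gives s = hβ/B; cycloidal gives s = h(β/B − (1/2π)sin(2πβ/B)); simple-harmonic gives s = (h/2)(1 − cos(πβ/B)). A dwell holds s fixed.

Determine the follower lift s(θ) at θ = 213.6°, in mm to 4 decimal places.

seg 1 [0°–91.3°] uniform, h=18: full span → s += 18 → s = 18.0000
seg 2 [91.3°–175.4°] simple-harmonic, h=-7: full span → s += -7 → s = 11.0000
seg 3 [175.4°–360°] cycloidal, h=12: θ=213.6° here. β=38.2, B=184.6. 12·(0.2069 − sin(2π·0.2069)/(2π)) = 0.6428 → s = 11.6428

11.6428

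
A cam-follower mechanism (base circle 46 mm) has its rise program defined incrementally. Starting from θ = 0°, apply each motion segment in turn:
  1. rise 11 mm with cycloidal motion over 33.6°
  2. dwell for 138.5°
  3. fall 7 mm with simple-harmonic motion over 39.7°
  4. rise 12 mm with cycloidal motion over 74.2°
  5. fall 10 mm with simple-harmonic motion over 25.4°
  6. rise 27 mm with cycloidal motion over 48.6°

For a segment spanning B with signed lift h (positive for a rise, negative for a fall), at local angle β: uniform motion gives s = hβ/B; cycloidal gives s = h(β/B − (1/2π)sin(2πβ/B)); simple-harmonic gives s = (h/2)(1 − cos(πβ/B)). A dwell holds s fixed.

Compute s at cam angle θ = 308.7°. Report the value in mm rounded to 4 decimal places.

seg 1 [0°–33.6°] cycloidal, h=11: full span → s += 11 → s = 11.0000
seg 2 [33.6°–172.1°] dwell: s stays 11.0000
seg 3 [172.1°–211.8°] simple-harmonic, h=-7: full span → s += -7 → s = 4.0000
seg 4 [211.8°–286°] cycloidal, h=12: full span → s += 12 → s = 16.0000
seg 5 [286°–311.4°] simple-harmonic, h=-10: θ=308.7° here. β=22.7, B=25.4. -10/2·(1 − cos(π·0.8937)) = -9.7238 → s = 6.2762

6.2762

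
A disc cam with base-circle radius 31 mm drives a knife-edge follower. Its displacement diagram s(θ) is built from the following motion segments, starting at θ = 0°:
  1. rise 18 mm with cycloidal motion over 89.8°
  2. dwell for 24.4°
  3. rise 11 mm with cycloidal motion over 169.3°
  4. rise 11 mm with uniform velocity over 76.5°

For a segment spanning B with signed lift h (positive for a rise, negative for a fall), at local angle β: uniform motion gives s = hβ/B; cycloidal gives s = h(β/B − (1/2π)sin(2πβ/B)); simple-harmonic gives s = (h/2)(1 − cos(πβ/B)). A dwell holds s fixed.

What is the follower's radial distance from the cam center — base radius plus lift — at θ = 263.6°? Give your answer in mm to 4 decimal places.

seg 1 [0°–89.8°] cycloidal, h=18: full span → s += 18 → s = 18.0000
seg 2 [89.8°–114.2°] dwell: s stays 18.0000
seg 3 [114.2°–283.5°] cycloidal, h=11: θ=263.6° here. β=149.4, B=169.3. 11·(0.8825 − sin(2π·0.8825)/(2π)) = 10.8856 → s = 28.8856
radial distance = base radius + s = 31 + 28.8856 = 59.8856

59.8856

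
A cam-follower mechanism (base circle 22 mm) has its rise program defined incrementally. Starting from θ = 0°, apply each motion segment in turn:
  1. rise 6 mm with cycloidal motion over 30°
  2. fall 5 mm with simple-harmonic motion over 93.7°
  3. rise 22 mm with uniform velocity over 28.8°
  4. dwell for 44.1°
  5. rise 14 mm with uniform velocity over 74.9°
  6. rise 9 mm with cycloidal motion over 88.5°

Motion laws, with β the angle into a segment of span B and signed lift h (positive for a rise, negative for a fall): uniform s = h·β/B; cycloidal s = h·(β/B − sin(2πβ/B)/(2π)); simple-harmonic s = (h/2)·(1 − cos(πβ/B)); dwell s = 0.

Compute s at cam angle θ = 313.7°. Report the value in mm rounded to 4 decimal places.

seg 1 [0°–30°] cycloidal, h=6: full span → s += 6 → s = 6.0000
seg 2 [30°–123.7°] simple-harmonic, h=-5: full span → s += -5 → s = 1.0000
seg 3 [123.7°–152.5°] uniform, h=22: full span → s += 22 → s = 23.0000
seg 4 [152.5°–196.6°] dwell: s stays 23.0000
seg 5 [196.6°–271.5°] uniform, h=14: full span → s += 14 → s = 37.0000
seg 6 [271.5°–360°] cycloidal, h=9: θ=313.7° here. β=42.2, B=88.5. 9·(0.4768 − sin(2π·0.4768)/(2π)) = 4.0838 → s = 41.0838

41.0838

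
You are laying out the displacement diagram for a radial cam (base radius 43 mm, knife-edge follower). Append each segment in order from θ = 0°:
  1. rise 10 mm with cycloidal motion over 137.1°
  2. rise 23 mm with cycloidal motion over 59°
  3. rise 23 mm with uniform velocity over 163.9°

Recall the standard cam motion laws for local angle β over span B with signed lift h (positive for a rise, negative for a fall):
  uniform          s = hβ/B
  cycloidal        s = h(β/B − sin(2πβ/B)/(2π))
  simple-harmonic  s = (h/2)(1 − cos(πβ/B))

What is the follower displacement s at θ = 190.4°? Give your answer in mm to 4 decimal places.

seg 1 [0°–137.1°] cycloidal, h=10: full span → s += 10 → s = 10.0000
seg 2 [137.1°–196.1°] cycloidal, h=23: θ=190.4° here. β=53.3, B=59. 23·(0.9034 − sin(2π·0.9034)/(2π)) = 22.8660 → s = 32.8660

32.8660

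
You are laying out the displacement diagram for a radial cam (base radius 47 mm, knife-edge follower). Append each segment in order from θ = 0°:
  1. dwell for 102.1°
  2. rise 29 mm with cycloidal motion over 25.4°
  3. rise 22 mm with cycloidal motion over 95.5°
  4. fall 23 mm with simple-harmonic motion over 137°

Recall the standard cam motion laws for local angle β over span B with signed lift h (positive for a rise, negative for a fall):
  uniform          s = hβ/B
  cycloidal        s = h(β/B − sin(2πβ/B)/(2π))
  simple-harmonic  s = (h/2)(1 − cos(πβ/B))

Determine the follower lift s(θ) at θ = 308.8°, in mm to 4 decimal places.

seg 1 [0°–102.1°] dwell: s stays 0.0000
seg 2 [102.1°–127.5°] cycloidal, h=29: full span → s += 29 → s = 29.0000
seg 3 [127.5°–223°] cycloidal, h=22: full span → s += 22 → s = 51.0000
seg 4 [223°–360°] simple-harmonic, h=-23: θ=308.8° here. β=85.8, B=137. -23/2·(1 − cos(π·0.6263)) = -15.9435 → s = 35.0565

35.0565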